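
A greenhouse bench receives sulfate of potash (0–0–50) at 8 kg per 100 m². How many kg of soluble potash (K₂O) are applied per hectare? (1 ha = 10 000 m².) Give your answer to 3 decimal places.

400.000 kg K₂O per hectare

K₂O per 100 m² = 8 × 50% = 4 kg.
Convert to per hectare: 4 × 100 = 400 kg.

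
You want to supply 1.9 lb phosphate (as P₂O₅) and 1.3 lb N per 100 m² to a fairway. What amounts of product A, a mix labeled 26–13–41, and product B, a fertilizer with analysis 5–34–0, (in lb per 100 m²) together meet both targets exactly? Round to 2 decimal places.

Per-100 m² balance (a = product A, b = product B):
P₂O₅: 0.13·a + 0.34·b = 1.9
N: 0.26·a + 0.05·b = 1.3
Eliminate a: (row1) − 0.13/0.26·(row2) → 0.315·b = 1.25, so b = 3.96825.
Back-substitute: a = (1.9 − 0.34·3.96825) / 0.13 = 4.23687.

4.24 lb product A, 3.97 lb product B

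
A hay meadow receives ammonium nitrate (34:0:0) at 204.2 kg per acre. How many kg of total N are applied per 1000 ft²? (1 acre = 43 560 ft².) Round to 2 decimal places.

1.59 kg N per thousand sq ft

nitrogen per acre = 204.2 × 34% = 69.428 kg.
Convert to per 1000 ft²: 69.428 × 0.0229568 = 1.59385 kg.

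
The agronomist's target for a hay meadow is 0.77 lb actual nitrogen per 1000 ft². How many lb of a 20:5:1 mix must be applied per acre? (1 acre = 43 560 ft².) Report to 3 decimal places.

Product per 1000 ft² = 0.77 / 20% = 3.85 lb.
Convert to per acre: 3.85 × 43.56 = 167.706 lb.

167.706 lb of product per acre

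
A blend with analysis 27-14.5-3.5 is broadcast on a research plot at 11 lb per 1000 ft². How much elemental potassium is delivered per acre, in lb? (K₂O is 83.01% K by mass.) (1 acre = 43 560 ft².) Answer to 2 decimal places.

13.92 lb K per acre

K₂O per 1000 ft² = 11 × 3.5% = 0.385 lb.
Elemental K = 0.385 × 0.8301 = 0.319588 lb per 1000 ft².
Convert to per acre: 0.319588 × 43.56 = 13.9213 lb.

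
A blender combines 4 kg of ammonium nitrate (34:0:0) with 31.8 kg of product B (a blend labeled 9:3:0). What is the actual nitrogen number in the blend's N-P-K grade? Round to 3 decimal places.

Total mass = 4 + 31.8 = 35.8 kg.
N mass = 34%×4 + 9%×31.8 = 4.222 kg.
% N = 4.222 / 35.8 = 11.7933%.

11.793% N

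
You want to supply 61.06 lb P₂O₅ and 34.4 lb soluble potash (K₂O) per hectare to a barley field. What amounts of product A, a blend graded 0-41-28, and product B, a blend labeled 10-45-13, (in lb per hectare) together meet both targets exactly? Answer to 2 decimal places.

Let a = lb of product A, b = lb of product B (per hectare).
P₂O₅: 0.41·a + 0.45·b = 61.06
K₂O: 0.28·a + 0.13·b = 34.4
Eliminate b: (row1) − 0.45/0.13·(row2) → -0.559231·a = -58.0169, so a = 103.744.
Then b = (34.4 − 0.28·103.744) / 0.13 = 41.1664.

103.74 lb product A, 41.17 lb product B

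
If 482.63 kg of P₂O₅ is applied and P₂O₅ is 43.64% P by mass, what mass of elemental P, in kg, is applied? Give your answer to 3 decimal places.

210.620 kg P

P = 482.63 × 0.4364 = 210.6197 kg.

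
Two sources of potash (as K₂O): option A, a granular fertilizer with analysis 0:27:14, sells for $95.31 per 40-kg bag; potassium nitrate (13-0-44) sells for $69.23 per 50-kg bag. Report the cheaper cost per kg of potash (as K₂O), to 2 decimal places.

option A: K₂O per bag = 40 × 14% = 5.6 kg; cost = 95.31 / 5.6 = $17.0196/kg K₂O.
potassium nitrate: K₂O per bag = 50 × 44% = 22 kg; cost = 69.23 / 22 = $3.1468/kg K₂O.
potassium nitrate is cheaper.

$3.15 per kg K₂O (potassium nitrate)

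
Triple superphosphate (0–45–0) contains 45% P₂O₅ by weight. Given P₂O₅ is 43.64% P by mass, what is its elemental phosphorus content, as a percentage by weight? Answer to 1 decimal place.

%P = 45 × 0.4364 = 19.638%.

19.6% P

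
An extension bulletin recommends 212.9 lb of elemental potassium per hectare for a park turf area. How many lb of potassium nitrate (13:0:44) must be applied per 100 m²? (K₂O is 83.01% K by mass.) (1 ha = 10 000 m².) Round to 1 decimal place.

5.8 lb of product per hundred sq m

As K₂O: 212.9 / 0.8301 = 256.475 lb per hectare.
Product per hectare = 256.475 / 44% = 582.898 lb.
Convert to per 100 m²: 582.898 × 0.01 = 5.82898 lb.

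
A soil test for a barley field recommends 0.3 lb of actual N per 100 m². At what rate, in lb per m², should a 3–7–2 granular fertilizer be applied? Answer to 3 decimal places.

0.100 lb of product per sq m

Product per 100 m² = 0.3 / 3% = 10 lb.
Convert to per m²: 10 × 0.01 = 0.1 lb.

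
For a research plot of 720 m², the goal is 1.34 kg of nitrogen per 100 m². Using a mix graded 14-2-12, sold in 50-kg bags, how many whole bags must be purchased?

2 bags

Product per 100 m² = 1.34 / 14% = 9.57143 kg.
Total product = 9.57143 × 720 / 100 = 68.9143 kg.
Bags = ⌈68.9143 / 50⌉ = 2.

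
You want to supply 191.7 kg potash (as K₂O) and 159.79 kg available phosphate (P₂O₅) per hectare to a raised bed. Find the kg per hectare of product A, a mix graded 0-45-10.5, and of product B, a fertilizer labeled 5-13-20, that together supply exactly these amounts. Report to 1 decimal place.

92.2 kg product A, 910.1 kg product B

Per-hectare balance (a = product A, b = product B):
K₂O: 0.105·a + 0.2·b = 191.7
P₂O₅: 0.45·a + 0.13·b = 159.79
Eliminate b: (row1) − 0.2/0.13·(row2) → -0.587308·a = -54.1308, so a = 92.1676.
Then b = (159.79 − 0.45·92.1676) / 0.13 = 910.112.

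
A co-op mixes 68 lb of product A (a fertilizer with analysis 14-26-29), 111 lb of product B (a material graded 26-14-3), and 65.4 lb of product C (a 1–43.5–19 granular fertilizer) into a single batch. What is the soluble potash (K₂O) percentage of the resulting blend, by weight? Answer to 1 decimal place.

Total mass = 68 + 111 + 65.4 = 244.4 lb.
K₂O mass = 29%×68 + 3%×111 + 19%×65.4 = 35.476 lb.
% K₂O = 35.476 / 244.4 = 14.5155%.

14.5% K₂O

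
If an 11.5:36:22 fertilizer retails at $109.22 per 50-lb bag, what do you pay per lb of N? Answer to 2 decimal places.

$18.99 per lb N

N in bag = 50 × 11.5% = 5.75 lb.
Cost per lb N = $109.22 / 5.75 = $18.9948.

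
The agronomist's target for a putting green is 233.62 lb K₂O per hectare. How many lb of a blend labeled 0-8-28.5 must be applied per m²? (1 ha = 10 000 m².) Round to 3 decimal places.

Product per hectare = 233.62 / 28.5% = 819.719 lb.
Convert to per m²: 819.719 × 0.0001 = 0.0819719 lb.

0.082 lb of product per sq m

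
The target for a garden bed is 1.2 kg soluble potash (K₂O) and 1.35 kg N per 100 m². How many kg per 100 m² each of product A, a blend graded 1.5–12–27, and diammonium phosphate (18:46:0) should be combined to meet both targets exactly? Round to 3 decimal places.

Per-100 m² balance (a = product A, b = diammonium phosphate):
K₂O: 0.27·a + 0·b = 1.2
N: 0.015·a + 0.18·b = 1.35
From row1: a = (1.2 − 0·b) / 0.27.
Into row2: 0.015·(1.2 − 0·b)/0.27 + 0.18·b = 1.35 → b = 7.12963, a = 4.44444.

4.444 kg product A, 7.130 kg diammonium phosphate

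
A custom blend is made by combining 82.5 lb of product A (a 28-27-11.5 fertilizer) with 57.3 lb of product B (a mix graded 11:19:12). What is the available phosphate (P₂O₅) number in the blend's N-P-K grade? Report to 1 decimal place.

Total mass = 82.5 + 57.3 = 139.8 lb.
P₂O₅ mass = 27%×82.5 + 19%×57.3 = 33.162 lb.
% P₂O₅ = 33.162 / 139.8 = 23.721%.

23.7% P₂O₅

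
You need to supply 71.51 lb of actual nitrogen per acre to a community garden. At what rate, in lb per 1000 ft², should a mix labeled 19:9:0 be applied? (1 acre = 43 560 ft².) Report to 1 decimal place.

Product per acre = 71.51 / 19% = 376.368 lb.
Convert to per 1000 ft²: 376.368 × 0.0229568 = 8.64023 lb.

8.6 lb of product per thousand sq ft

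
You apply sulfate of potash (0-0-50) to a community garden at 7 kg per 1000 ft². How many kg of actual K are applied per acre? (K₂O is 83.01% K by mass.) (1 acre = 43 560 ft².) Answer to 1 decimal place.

K₂O per 1000 ft² = 7 × 50% = 3.5 kg.
Elemental K = 3.5 × 0.8301 = 2.90535 kg per 1000 ft².
Convert to per acre: 2.90535 × 43.56 = 126.557 kg.

126.6 kg K per acre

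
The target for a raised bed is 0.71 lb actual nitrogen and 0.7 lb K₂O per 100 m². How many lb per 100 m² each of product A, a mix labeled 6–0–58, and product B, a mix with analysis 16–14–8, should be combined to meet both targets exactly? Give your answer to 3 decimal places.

0.627 lb product A, 4.202 lb product B

With a, b = lb per 100 m² of product A and product B:
N: 0.06·a + 0.16·b = 0.71
K₂O: 0.58·a + 0.08·b = 0.7
Solving simultaneously: a = 0.627273, b = 4.20227.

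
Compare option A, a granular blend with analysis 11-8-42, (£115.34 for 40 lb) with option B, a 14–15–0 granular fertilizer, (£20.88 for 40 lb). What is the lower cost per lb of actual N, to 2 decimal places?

option A: N per bag = 40 × 11% = 4.4 lb; cost = 115.34 / 4.4 = £26.2136/lb N.
option B: N per bag = 40 × 14% = 5.6 lb; cost = 20.88 / 5.6 = £3.7286/lb N.
option B is cheaper.

£3.73 per lb N (option B)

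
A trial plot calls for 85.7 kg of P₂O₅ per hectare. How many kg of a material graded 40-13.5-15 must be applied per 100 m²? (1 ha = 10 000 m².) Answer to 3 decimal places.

6.348 kg of product per hundred sq m

Product per hectare = 85.7 / 13.5% = 634.815 kg.
Convert to per 100 m²: 634.815 × 0.01 = 6.34815 kg.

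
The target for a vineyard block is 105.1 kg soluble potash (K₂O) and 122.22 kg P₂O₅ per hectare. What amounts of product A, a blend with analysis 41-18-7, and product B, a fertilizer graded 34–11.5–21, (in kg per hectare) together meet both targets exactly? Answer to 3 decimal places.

456.461 kg product A, 348.323 kg product B

With a, b = kg per hectare of product A and product B:
K₂O: 0.07·a + 0.21·b = 105.1
P₂O₅: 0.18·a + 0.115·b = 122.22
Eliminate b: (row1) − 0.21/0.115·(row2) → -0.258696·a = -118.084, so a = 456.4605.
Then b = (122.22 − 0.18·456.4605) / 0.115 = 348.3227.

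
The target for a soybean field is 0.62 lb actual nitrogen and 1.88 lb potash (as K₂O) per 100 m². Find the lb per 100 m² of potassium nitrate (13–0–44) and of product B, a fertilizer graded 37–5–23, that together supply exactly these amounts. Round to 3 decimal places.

With a, b = lb per 100 m² of potassium nitrate and product B:
N: 0.13·a + 0.37·b = 0.62
K₂O: 0.44·a + 0.23·b = 1.88
From row1: a = (0.62 − 0.37·b) / 0.13.
Into row2: 0.44·(0.62 − 0.37·b)/0.13 + 0.23·b = 1.88 → b = 0.213695, a = 4.16102.

4.161 lb potassium nitrate, 0.214 lb product B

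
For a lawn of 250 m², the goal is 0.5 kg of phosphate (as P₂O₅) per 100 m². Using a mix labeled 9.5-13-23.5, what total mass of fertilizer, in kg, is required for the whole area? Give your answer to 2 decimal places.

Product per 100 m² = 0.5 / 13% = 3.84615 kg.
Total product = 3.84615 × 250 / 100 = 9.61538 kg.

9.62 kg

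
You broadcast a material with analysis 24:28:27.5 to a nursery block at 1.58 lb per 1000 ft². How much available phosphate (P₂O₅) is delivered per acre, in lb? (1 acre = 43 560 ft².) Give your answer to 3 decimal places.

19.271 lb P₂O₅ per acre

P₂O₅ per 1000 ft² = 1.58 × 28% = 0.4424 lb.
Convert to per acre: 0.4424 × 43.56 = 19.2709 lb.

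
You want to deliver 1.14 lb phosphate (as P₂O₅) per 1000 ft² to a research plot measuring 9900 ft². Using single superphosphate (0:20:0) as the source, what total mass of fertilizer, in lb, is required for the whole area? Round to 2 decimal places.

Product per 1000 ft² = 1.14 / 20% = 5.7 lb.
Total product = 5.7 × 9900 / 1000 = 56.43 lb.

56.43 lb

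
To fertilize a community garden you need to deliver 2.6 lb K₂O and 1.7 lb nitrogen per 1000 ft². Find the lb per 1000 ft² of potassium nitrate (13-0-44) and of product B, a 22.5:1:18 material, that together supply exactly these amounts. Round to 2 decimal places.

3.69 lb potassium nitrate, 5.42 lb product B

Let a = lb of potassium nitrate, b = lb of product B (per 1000 ft²).
K₂O: 0.44·a + 0.18·b = 2.6
N: 0.13·a + 0.225·b = 1.7
Eliminate b: (row1) − 0.18/0.225·(row2) → 0.336·a = 1.24, so a = 3.69048.
Then b = (1.7 − 0.13·3.69048) / 0.225 = 5.42328.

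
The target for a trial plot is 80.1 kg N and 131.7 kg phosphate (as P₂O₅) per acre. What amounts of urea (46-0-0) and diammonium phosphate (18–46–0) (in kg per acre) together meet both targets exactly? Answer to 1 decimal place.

62.1 kg urea, 286.3 kg diammonium phosphate

Let a = kg of urea, b = kg of diammonium phosphate (per acre).
N: 0.46·a + 0.18·b = 80.1
P₂O₅: 0·a + 0.46·b = 131.7
Solving simultaneously: a = 62.0983, b = 286.304.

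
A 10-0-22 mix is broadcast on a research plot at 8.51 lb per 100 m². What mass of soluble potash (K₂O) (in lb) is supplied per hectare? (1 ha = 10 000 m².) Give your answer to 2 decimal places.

187.22 lb K₂O per hectare

K₂O per 100 m² = 8.51 × 22% = 1.8722 lb.
Convert to per hectare: 1.8722 × 100 = 187.22 lb.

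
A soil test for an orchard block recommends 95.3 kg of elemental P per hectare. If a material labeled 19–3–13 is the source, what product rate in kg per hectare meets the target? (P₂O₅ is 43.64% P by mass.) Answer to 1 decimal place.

7279.3 kg of product per hectare

As P₂O₅: 95.3 / 0.4364 = 218.378 kg per hectare.
Product per hectare = 218.378 / 3% = 7279.25 kg.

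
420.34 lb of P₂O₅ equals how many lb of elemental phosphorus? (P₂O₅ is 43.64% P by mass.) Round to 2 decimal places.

P = 420.34 × 0.4364 = 183.436 lb.

183.44 lb P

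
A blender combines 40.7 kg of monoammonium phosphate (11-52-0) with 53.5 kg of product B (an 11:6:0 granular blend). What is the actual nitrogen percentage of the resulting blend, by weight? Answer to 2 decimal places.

11.00% N

Total mass = 40.7 + 53.5 = 94.2 kg.
N mass = 11%×40.7 + 11%×53.5 = 10.362 kg.
% N = 10.362 / 94.2 = 11%.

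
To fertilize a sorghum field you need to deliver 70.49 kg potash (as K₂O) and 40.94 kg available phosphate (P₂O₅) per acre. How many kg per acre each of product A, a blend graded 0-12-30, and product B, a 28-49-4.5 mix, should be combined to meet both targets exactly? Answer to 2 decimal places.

Per-acre balance (a = product A, b = product B):
K₂O: 0.3·a + 0.045·b = 70.49
P₂O₅: 0.12·a + 0.49·b = 40.94
Solving simultaneously: a = 230.917, b = 27.

230.92 kg product A, 27.00 kg product B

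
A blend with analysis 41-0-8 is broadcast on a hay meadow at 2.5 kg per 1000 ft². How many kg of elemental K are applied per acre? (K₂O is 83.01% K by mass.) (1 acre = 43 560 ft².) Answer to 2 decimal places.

7.23 kg K per acre

K₂O per 1000 ft² = 2.5 × 8% = 0.2 kg.
Elemental K = 0.2 × 0.8301 = 0.16602 kg per 1000 ft².
Convert to per acre: 0.16602 × 43.56 = 7.23183 kg.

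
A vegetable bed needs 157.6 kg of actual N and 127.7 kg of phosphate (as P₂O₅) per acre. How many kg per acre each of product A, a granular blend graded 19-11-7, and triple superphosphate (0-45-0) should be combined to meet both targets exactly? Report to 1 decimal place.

Let a = kg of product A, b = kg of triple superphosphate (per acre).
N: 0.19·a + 0·b = 157.6
P₂O₅: 0.11·a + 0.45·b = 127.7
Eliminate a: (row1) − 0.19/0.11·(row2) → -0.777273·b = -62.9727, so b = 81.0175.
Back-substitute: a = (157.6 − 0·81.0175) / 0.19 = 829.474.

829.5 kg product A, 81.0 kg triple superphosphate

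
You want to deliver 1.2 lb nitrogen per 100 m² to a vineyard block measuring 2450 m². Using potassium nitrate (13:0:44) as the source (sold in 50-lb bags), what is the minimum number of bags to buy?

5 bags

Product per 100 m² = 1.2 / 13% = 9.23077 lb.
Total product = 9.23077 × 2450 / 100 = 226.154 lb.
Bags = ⌈226.154 / 50⌉ = 5.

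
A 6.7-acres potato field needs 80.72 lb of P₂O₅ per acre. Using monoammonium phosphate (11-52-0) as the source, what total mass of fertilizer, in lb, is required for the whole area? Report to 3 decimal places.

1040.046 lb

Product per acre = 80.72 / 52% = 155.231 lb.
Total product = 155.231 × 6.7 = 1040.0462 lb.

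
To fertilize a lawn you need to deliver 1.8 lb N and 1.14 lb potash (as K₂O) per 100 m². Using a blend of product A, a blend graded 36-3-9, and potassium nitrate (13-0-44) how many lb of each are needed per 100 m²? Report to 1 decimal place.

4.4 lb product A, 1.7 lb potassium nitrate

Per-100 m² balance (a = product A, b = potassium nitrate):
N: 0.36·a + 0.13·b = 1.8
K₂O: 0.09·a + 0.44·b = 1.14
Eliminate b: (row1) − 0.13/0.44·(row2) → 0.333409·a = 1.46318, so a = 4.38855.
Then b = (1.14 − 0.09·4.38855) / 0.44 = 1.69325.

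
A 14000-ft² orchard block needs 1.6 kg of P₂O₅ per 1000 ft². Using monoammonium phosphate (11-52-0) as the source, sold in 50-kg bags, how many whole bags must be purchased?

Product per 1000 ft² = 1.6 / 52% = 3.07692 kg.
Total product = 3.07692 × 14000 / 1000 = 43.0769 kg.
Bags = ⌈43.0769 / 50⌉ = 1.

1 bags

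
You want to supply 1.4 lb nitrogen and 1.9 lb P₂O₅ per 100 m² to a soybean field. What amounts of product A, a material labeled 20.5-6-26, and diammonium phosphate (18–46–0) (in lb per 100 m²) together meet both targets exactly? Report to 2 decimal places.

3.62 lb product A, 3.66 lb diammonium phosphate

Let a = lb of product A, b = lb of diammonium phosphate (per 100 m²).
N: 0.205·a + 0.18·b = 1.4
P₂O₅: 0.06·a + 0.46·b = 1.9
Solving simultaneously: a = 3.61677, b = 3.65868.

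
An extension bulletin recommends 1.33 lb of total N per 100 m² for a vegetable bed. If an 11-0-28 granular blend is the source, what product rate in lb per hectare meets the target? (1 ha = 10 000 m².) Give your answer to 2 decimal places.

1209.09 lb of product per hectare

Product per 100 m² = 1.33 / 11% = 12.0909 lb.
Convert to per hectare: 12.0909 × 100 = 1209.091 lb.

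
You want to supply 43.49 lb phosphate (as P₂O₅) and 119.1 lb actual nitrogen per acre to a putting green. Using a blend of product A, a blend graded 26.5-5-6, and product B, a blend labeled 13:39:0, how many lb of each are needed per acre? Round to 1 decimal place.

Let a = lb of product A, b = lb of product B (per acre).
P₂O₅: 0.05·a + 0.39·b = 43.49
N: 0.265·a + 0.13·b = 119.1
Solving simultaneously: a = 421.221, b = 57.5101.

421.2 lb product A, 57.5 lb product B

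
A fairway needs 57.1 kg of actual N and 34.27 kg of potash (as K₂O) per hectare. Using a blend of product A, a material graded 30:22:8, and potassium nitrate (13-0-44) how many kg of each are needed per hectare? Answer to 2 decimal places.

169.97 kg product A, 46.98 kg potassium nitrate

Let a = kg of product A, b = kg of potassium nitrate (per hectare).
N: 0.3·a + 0.13·b = 57.1
K₂O: 0.08·a + 0.44·b = 34.27
Eliminate b: (row1) − 0.13/0.44·(row2) → 0.276364·a = 46.9748, so a = 169.9745.
Then b = (34.27 − 0.08·169.9745) / 0.44 = 46.9819.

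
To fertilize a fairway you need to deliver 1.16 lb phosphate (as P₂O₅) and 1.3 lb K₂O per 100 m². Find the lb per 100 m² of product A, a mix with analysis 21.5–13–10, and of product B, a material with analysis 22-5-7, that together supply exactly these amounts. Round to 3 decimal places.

Per-100 m² balance (a = product A, b = product B):
P₂O₅: 0.13·a + 0.05·b = 1.16
K₂O: 0.1·a + 0.07·b = 1.3
From row1: a = (1.16 − 0.05·b) / 0.13.
Into row2: 0.1·(1.16 − 0.05·b)/0.13 + 0.07·b = 1.3 → b = 12.9268, a = 3.95122.

3.951 lb product A, 12.927 lb product B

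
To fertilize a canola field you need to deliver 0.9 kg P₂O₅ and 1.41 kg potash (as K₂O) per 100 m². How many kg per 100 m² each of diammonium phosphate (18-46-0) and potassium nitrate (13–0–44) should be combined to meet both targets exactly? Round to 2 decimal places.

1.96 kg diammonium phosphate, 3.20 kg potassium nitrate

Per-100 m² balance (a = diammonium phosphate, b = potassium nitrate):
P₂O₅: 0.46·a + 0·b = 0.9
K₂O: 0·a + 0.44·b = 1.41
Solving simultaneously: a = 1.95652, b = 3.20455.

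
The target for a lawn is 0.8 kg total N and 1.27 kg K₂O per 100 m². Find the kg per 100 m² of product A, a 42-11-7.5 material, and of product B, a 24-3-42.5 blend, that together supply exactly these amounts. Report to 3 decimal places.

Let a = kg of product A, b = kg of product B (per 100 m²).
N: 0.42·a + 0.24·b = 0.8
K₂O: 0.075·a + 0.425·b = 1.27
Eliminate b: (row1) − 0.24/0.425·(row2) → 0.377647·a = 0.0828235, so a = 0.219315.
Then b = (1.27 − 0.075·0.219315) / 0.425 = 2.94953.

0.219 kg product A, 2.950 kg product B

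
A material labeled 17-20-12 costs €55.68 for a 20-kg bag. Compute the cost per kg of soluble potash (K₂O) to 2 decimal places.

K₂O in bag = 20 × 12% = 2.4 kg.
Cost per kg K₂O = €55.68 / 2.4 = €23.2000.

€23.20 per kg K₂O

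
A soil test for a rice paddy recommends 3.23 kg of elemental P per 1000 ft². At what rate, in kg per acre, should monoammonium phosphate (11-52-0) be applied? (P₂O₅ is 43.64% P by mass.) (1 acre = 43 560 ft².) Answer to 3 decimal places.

As P₂O₅: 3.23 / 0.4364 = 7.40147 kg per 1000 ft².
Product per 1000 ft² = 7.40147 / 52% = 14.2336 kg.
Convert to per acre: 14.2336 × 43.56 = 620.0152 kg.

620.015 kg of product per acre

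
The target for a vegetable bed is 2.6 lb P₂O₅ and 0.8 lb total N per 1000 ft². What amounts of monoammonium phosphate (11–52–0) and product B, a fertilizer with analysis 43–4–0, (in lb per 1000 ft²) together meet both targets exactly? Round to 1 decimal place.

5.0 lb monoammonium phosphate, 0.6 lb product B

Per-1000 ft² balance (a = monoammonium phosphate, b = product B):
P₂O₅: 0.52·a + 0.04·b = 2.6
N: 0.11·a + 0.43·b = 0.8
Eliminate a: (row1) − 0.52/0.11·(row2) → -1.99273·b = -1.18182, so b = 0.593066.
Back-substitute: a = (2.6 − 0.04·0.593066) / 0.52 = 4.95438.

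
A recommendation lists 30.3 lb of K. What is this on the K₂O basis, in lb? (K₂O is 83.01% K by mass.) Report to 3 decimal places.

36.502 lb K₂O

K₂O = 30.3 / 0.8301 = 36.5016 lb.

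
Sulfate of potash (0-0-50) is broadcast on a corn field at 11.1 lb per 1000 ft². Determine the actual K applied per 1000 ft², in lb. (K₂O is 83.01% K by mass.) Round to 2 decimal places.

K₂O per 1000 ft² = 11.1 × 50% = 5.55 lb.
Elemental K = 5.55 × 0.8301 = 4.60705 lb per 1000 ft².

4.61 lb K per thousand sq ft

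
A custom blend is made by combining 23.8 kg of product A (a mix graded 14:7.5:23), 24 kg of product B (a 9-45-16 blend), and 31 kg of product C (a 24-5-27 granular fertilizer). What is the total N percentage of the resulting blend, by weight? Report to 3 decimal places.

16.411% N

Total mass = 23.8 + 24 + 31 = 78.8 kg.
N mass = 14%×23.8 + 9%×24 + 24%×31 = 12.932 kg.
% N = 12.932 / 78.8 = 16.4112%.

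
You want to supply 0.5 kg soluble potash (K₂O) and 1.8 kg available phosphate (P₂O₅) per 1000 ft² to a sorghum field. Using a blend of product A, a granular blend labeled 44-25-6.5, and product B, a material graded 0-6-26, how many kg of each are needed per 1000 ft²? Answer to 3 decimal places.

Per-1000 ft² balance (a = product A, b = product B):
K₂O: 0.065·a + 0.26·b = 0.5
P₂O₅: 0.25·a + 0.06·b = 1.8
Eliminate b: (row1) − 0.26/0.06·(row2) → -1.01833·a = -7.3, so a = 7.16858.
Then b = (1.8 − 0.25·7.16858) / 0.06 = 0.130933.

7.169 kg product A, 0.131 kg product B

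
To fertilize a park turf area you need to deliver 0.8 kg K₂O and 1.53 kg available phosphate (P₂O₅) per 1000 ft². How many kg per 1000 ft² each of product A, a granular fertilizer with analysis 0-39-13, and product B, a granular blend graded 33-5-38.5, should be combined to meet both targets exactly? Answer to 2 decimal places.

3.82 kg product A, 0.79 kg product B

With a, b = kg per 1000 ft² of product A and product B:
K₂O: 0.13·a + 0.385·b = 0.8
P₂O₅: 0.39·a + 0.05·b = 1.53
Eliminate b: (row1) − 0.385/0.05·(row2) → -2.873·a = -10.981, so a = 3.82214.
Then b = (1.53 − 0.39·3.82214) / 0.05 = 0.78733.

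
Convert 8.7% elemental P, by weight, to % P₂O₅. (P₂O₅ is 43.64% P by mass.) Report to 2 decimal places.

%P₂O₅ = 8.7 / 0.4364 = 19.9358%.

19.94% P₂O₅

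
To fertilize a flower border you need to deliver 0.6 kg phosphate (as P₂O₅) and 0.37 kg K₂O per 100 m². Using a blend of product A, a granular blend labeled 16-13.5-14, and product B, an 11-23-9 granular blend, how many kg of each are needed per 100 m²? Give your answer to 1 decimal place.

With a, b = kg per 100 m² of product A and product B:
P₂O₅: 0.135·a + 0.23·b = 0.6
K₂O: 0.14·a + 0.09·b = 0.37
Solving simultaneously: a = 1.55112, b = 1.69825.

1.6 kg product A, 1.7 kg product B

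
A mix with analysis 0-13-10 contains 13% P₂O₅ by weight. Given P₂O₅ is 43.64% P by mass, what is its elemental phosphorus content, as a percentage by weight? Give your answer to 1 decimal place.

%P = 13 × 0.4364 = 5.6732%.

5.7% P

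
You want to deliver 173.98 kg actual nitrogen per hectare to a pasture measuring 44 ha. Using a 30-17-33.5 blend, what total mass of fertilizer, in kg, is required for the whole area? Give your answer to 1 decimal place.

25517.1 kg

Product per hectare = 173.98 / 30% = 579.933 kg.
Total product = 579.933 × 44 = 25517.07 kg.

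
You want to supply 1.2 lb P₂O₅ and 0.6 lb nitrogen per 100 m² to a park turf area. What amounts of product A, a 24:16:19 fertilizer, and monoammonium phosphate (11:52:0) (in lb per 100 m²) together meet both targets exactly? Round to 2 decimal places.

1.68 lb product A, 1.79 lb monoammonium phosphate

Per-100 m² balance (a = product A, b = monoammonium phosphate):
P₂O₅: 0.16·a + 0.52·b = 1.2
N: 0.24·a + 0.11·b = 0.6
Solving simultaneously: a = 1.6791, b = 1.79104.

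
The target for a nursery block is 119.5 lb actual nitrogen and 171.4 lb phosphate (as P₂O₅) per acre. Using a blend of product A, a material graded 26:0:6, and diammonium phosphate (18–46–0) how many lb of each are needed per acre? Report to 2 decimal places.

201.66 lb product A, 372.61 lb diammonium phosphate

With a, b = lb per acre of product A and diammonium phosphate:
N: 0.26·a + 0.18·b = 119.5
P₂O₅: 0·a + 0.46·b = 171.4
Solving simultaneously: a = 201.656, b = 372.609.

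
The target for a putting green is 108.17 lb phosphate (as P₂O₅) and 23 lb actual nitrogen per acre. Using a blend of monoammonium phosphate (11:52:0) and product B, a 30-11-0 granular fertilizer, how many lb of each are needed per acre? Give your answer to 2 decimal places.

207.93 lb monoammonium phosphate, 0.43 lb product B

With a, b = lb per acre of monoammonium phosphate and product B:
P₂O₅: 0.52·a + 0.11·b = 108.17
N: 0.11·a + 0.3·b = 23
From row1: a = (108.17 − 0.11·b) / 0.52.
Into row2: 0.11·(108.17 − 0.11·b)/0.52 + 0.3·b = 23 → b = 0.42599, a = 207.929.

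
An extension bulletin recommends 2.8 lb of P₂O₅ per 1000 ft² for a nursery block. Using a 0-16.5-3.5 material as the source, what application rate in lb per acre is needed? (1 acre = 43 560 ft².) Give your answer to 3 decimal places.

739.200 lb of product per acre

Product per 1000 ft² = 2.8 / 16.5% = 16.9697 lb.
Convert to per acre: 16.9697 × 43.56 = 739.2 lb.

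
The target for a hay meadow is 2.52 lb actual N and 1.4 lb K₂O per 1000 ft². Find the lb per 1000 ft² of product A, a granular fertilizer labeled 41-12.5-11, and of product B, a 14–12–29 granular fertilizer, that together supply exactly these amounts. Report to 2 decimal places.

Per-1000 ft² balance (a = product A, b = product B):
N: 0.41·a + 0.14·b = 2.52
K₂O: 0.11·a + 0.29·b = 1.4
Eliminate a: (row1) − 0.41/0.11·(row2) → -0.940909·b = -2.69818, so b = 2.86763.
Back-substitute: a = (2.52 − 0.14·2.86763) / 0.41 = 5.16715.

5.17 lb product A, 2.87 lb product B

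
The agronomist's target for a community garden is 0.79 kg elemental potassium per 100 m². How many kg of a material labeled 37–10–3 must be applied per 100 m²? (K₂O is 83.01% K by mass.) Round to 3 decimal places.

31.723 kg of product per hundred sq m

As K₂O: 0.79 / 0.8301 = 0.951693 kg per 100 m².
Product per 100 m² = 0.951693 / 3% = 31.7231 kg.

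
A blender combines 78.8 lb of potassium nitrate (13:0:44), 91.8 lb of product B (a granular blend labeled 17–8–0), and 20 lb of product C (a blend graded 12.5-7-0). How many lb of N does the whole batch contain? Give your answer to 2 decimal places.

28.35 lb N

N mass = 13%×78.8 + 17%×91.8 + 12.5%×20 = 28.35 lb.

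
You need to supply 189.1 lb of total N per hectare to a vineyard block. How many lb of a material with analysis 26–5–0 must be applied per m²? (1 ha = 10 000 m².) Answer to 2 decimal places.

0.07 lb of product per sq m

Product per hectare = 189.1 / 26% = 727.308 lb.
Convert to per m²: 727.308 × 0.0001 = 0.0727308 lb.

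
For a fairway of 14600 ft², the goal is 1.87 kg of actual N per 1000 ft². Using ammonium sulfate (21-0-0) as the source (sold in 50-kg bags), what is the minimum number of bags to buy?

3 bags

Product per 1000 ft² = 1.87 / 21% = 8.90476 kg.
Total product = 8.90476 × 14600 / 1000 = 130.01 kg.
Bags = ⌈130.01 / 50⌉ = 3.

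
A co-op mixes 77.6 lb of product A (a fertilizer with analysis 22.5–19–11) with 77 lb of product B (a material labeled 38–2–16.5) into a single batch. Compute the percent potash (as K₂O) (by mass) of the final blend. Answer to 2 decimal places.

13.74% K₂O

Total mass = 77.6 + 77 = 154.6 lb.
K₂O mass = 11%×77.6 + 16.5%×77 = 21.241 lb.
% K₂O = 21.241 / 154.6 = 13.7393%.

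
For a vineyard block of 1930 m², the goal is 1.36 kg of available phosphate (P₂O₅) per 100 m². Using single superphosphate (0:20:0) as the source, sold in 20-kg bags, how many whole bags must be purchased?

Product per 100 m² = 1.36 / 20% = 6.8 kg.
Total product = 6.8 × 1930 / 100 = 131.24 kg.
Bags = ⌈131.24 / 20⌉ = 7.

7 bags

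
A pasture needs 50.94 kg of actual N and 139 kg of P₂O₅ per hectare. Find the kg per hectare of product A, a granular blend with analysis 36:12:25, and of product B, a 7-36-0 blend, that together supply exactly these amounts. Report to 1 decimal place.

71.0 kg product A, 362.4 kg product B

With a, b = kg per hectare of product A and product B:
N: 0.36·a + 0.07·b = 50.94
P₂O₅: 0.12·a + 0.36·b = 139
Solving simultaneously: a = 71.0264, b = 362.436.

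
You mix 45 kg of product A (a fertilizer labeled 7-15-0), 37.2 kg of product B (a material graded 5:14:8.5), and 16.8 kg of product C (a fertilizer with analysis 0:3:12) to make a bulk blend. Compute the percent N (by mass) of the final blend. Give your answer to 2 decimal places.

5.06% N

Total mass = 45 + 37.2 + 16.8 = 99 kg.
N mass = 7%×45 + 5%×37.2 + 0%×16.8 = 5.01 kg.
% N = 5.01 / 99 = 5.06061%.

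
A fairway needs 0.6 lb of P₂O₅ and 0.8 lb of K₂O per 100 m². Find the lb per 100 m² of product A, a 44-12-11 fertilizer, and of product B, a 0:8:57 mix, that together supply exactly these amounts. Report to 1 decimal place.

4.7 lb product A, 0.5 lb product B

With a, b = lb per 100 m² of product A and product B:
P₂O₅: 0.12·a + 0.08·b = 0.6
K₂O: 0.11·a + 0.57·b = 0.8
Eliminate a: (row1) − 0.12/0.11·(row2) → -0.541818·b = -0.272727, so b = 0.503356.
Back-substitute: a = (0.6 − 0.08·0.503356) / 0.12 = 4.66443.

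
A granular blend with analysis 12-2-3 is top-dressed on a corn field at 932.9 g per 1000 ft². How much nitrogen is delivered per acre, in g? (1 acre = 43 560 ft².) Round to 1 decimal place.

nitrogen per 1000 ft² = 932.9 × 12% = 111.948 g.
Convert to per acre: 111.948 × 43.56 = 4876.45 g.

4876.5 g N per acre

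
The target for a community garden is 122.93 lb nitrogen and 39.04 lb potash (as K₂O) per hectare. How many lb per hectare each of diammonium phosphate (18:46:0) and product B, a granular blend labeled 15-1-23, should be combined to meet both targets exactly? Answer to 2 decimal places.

With a, b = lb per hectare of diammonium phosphate and product B:
N: 0.18·a + 0.15·b = 122.93
K₂O: 0·a + 0.23·b = 39.04
Solving simultaneously: a = 541.495, b = 169.739.

541.50 lb diammonium phosphate, 169.74 lb product B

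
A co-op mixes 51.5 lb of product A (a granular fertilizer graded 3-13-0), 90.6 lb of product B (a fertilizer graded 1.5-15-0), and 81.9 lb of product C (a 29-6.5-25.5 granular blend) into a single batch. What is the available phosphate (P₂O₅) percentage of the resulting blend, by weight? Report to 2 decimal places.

Total mass = 51.5 + 90.6 + 81.9 = 224 lb.
P₂O₅ mass = 13%×51.5 + 15%×90.6 + 6.5%×81.9 = 25.6085 lb.
% P₂O₅ = 25.6085 / 224 = 11.4324%.

11.43% P₂O₅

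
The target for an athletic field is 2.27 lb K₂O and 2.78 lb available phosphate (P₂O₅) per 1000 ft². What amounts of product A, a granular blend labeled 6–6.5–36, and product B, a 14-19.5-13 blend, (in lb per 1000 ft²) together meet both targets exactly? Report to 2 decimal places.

1.32 lb product A, 13.82 lb product B

Per-1000 ft² balance (a = product A, b = product B):
K₂O: 0.36·a + 0.13·b = 2.27
P₂O₅: 0.065·a + 0.195·b = 2.78
From row1: a = (2.27 − 0.13·b) / 0.36.
Into row2: 0.065·(2.27 − 0.13·b)/0.36 + 0.195·b = 2.78 → b = 13.8178, a = 1.31579.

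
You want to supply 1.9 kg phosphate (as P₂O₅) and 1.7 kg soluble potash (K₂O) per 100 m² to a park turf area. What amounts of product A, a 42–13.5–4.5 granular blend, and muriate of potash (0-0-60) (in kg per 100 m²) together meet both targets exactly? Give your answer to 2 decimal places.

With a, b = kg per 100 m² of product A and muriate of potash:
P₂O₅: 0.135·a + 0·b = 1.9
K₂O: 0.045·a + 0.6·b = 1.7
Solving simultaneously: a = 14.0741, b = 1.77778.

14.07 kg product A, 1.78 kg muriate of potash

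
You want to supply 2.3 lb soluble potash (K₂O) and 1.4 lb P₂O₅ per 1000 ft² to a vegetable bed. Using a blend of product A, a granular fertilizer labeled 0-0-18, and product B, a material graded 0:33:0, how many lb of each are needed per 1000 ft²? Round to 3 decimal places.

12.778 lb product A, 4.242 lb product B

Let a = lb of product A, b = lb of product B (per 1000 ft²).
K₂O: 0.18·a + 0·b = 2.3
P₂O₅: 0·a + 0.33·b = 1.4
Solving simultaneously: a = 12.7778, b = 4.24242.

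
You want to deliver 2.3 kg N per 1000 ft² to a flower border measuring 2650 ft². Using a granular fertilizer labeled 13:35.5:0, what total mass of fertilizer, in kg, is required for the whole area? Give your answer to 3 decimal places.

46.885 kg

Product per 1000 ft² = 2.3 / 13% = 17.6923 kg.
Total product = 17.6923 × 2650 / 1000 = 46.8846 kg.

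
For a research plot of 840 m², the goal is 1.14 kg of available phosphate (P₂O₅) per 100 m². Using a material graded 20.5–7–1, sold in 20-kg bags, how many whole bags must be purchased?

Product per 100 m² = 1.14 / 7% = 16.2857 kg.
Total product = 16.2857 × 840 / 100 = 136.8 kg.
Bags = ⌈136.8 / 20⌉ = 7.

7 bags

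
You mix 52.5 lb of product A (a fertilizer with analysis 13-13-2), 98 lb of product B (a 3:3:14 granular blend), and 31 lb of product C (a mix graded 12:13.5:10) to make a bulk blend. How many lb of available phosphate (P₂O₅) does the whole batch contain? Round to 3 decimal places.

13.950 lb P₂O₅

P₂O₅ mass = 13%×52.5 + 3%×98 + 13.5%×31 = 13.95 lb.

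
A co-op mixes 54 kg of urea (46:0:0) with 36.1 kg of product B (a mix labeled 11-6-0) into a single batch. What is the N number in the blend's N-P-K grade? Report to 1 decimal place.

Total mass = 54 + 36.1 = 90.1 kg.
N mass = 46%×54 + 11%×36.1 = 28.811 kg.
% N = 28.811 / 90.1 = 31.9767%.

32.0% N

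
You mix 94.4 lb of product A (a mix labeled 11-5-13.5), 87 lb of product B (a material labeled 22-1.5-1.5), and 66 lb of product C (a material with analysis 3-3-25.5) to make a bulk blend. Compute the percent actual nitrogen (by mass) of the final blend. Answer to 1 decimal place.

Total mass = 94.4 + 87 + 66 = 247.4 lb.
N mass = 11%×94.4 + 22%×87 + 3%×66 = 31.504 lb.
% N = 31.504 / 247.4 = 12.734%.

12.7% N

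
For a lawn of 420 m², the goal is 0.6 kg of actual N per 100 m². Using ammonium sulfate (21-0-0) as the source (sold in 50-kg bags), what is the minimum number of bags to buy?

1 bags

Product per 100 m² = 0.6 / 21% = 2.85714 kg.
Total product = 2.85714 × 420 / 100 = 12 kg.
Bags = ⌈12 / 50⌉ = 1.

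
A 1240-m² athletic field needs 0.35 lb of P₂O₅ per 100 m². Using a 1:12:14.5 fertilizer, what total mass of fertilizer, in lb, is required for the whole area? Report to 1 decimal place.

Product per 100 m² = 0.35 / 12% = 2.91667 lb.
Total product = 2.91667 × 1240 / 100 = 36.1667 lb.

36.2 lb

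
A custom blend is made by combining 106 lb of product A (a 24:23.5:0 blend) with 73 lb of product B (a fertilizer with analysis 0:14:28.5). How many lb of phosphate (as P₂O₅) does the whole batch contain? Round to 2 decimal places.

P₂O₅ mass = 23.5%×106 + 14%×73 = 35.13 lb.

35.13 lb P₂O₅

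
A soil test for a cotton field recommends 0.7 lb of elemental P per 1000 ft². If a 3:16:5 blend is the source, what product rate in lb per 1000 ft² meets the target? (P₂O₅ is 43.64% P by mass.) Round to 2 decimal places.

As P₂O₅: 0.7 / 0.4364 = 1.60403 lb per 1000 ft².
Product per 1000 ft² = 1.60403 / 16% = 10.0252 lb.

10.03 lb of product per thousand sq ft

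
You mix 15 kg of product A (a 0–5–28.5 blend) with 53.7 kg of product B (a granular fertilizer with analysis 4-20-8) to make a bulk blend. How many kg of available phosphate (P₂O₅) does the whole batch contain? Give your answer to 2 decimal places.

P₂O₅ mass = 5%×15 + 20%×53.7 = 11.49 kg.

11.49 kg P₂O₅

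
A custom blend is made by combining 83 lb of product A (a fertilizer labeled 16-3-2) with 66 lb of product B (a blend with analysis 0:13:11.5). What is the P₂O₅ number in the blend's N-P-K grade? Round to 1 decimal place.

Total mass = 83 + 66 = 149 lb.
P₂O₅ mass = 3%×83 + 13%×66 = 11.07 lb.
% P₂O₅ = 11.07 / 149 = 7.42953%.

7.4% P₂O₅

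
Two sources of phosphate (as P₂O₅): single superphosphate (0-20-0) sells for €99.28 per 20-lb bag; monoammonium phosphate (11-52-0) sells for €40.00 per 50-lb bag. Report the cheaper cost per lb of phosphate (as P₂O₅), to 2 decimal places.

€1.54 per lb P₂O₅ (monoammonium phosphate)

single superphosphate: P₂O₅ per bag = 20 × 20% = 4 lb; cost = 99.28 / 4 = €24.8200/lb P₂O₅.
monoammonium phosphate: P₂O₅ per bag = 50 × 52% = 26 lb; cost = 40.00 / 26 = €1.5385/lb P₂O₅.
monoammonium phosphate is cheaper.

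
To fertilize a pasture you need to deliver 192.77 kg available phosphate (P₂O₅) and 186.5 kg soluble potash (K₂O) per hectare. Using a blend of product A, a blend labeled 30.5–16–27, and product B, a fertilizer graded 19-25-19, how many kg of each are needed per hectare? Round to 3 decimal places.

269.507 kg product A, 598.596 kg product B

Per-hectare balance (a = product A, b = product B):
P₂O₅: 0.16·a + 0.25·b = 192.77
K₂O: 0.27·a + 0.19·b = 186.5
From row1: a = (192.77 − 0.25·b) / 0.16.
Into row2: 0.27·(192.77 − 0.25·b)/0.16 + 0.19·b = 186.5 → b = 598.5957, a = 269.5067.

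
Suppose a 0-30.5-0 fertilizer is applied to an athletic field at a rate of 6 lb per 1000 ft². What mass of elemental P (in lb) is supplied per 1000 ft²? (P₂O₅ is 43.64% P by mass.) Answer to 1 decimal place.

P₂O₅ per 1000 ft² = 6 × 30.5% = 1.83 lb.
Elemental P = 1.83 × 0.4364 = 0.798612 lb per 1000 ft².

0.8 lb P per thousand sq ft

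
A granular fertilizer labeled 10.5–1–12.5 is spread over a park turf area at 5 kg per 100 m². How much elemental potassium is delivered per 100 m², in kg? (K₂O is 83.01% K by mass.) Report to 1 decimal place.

K₂O per 100 m² = 5 × 12.5% = 0.625 kg.
Elemental K = 0.625 × 0.8301 = 0.518813 kg per 100 m².

0.5 kg K per hundred sq m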